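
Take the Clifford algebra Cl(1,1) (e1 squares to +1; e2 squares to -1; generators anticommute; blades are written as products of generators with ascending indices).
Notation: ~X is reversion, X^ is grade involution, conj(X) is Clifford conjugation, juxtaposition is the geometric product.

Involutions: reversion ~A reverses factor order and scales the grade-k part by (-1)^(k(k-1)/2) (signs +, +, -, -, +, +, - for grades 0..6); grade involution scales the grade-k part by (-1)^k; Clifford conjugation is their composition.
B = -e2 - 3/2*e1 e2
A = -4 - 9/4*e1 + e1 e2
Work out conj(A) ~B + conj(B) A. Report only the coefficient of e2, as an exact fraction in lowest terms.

first term: -3/2 - e1 + 59/8*e2 - 33/4*e1 e2
second term: 3/2 + e1 - 5/8*e2 - 15/4*e1 e2
Answer: 27/4


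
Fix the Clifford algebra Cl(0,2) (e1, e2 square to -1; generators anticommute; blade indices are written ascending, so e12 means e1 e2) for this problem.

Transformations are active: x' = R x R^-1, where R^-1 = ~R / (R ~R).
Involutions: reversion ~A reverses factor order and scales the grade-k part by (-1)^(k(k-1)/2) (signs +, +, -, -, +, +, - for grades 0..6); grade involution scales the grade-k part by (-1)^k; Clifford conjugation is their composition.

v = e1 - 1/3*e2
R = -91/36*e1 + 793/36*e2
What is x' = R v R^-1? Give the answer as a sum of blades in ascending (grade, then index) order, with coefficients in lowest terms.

~R = -91/36*e1 + 793/36*e2, and R ~R = -318565/648, so R^-1 = ~R / (-318565/648).
R v = 533/54 - 572/27*e12
Answer: -5081/5655*e1 - 1039/1885*e2


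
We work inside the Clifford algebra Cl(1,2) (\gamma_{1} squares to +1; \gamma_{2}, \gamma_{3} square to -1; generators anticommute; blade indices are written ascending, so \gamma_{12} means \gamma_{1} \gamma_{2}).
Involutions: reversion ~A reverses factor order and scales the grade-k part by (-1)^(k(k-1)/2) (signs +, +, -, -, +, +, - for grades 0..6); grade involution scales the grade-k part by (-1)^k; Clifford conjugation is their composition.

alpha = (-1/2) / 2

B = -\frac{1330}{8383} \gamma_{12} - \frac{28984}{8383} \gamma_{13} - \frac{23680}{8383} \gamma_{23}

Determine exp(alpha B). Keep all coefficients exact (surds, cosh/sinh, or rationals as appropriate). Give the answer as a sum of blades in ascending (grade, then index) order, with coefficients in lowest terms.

B^2 term by term: the squares give (-\frac{1330}{8383})^2*(\gamma_{12})^2 + (-\frac{28984}{8383})^2*(\gamma_{13})^2 + (-\frac{23680}{8383})^2*(\gamma_{23})^2 = \frac{1768900}{70274689}*(+1) + \frac{840072256}{70274689}*(+1) + \frac{560742400}{70274689}*(-1) = 4 (each basis 2-blade squares to minus the product of its generators' squares); cross terms between blades sharing an index anticommute and cancel. So B^2 = 4.
B^2 = 4 — hyperbolic case — the even/odd split gives cosh and sinh: l = 2, alpha*l = - \frac{1}{2}, so exp(alpha B) = cosh(- \frac{1}{2}) + (sinh(- \frac{1}{2})/2)*B = \cosh{\left(\frac{1}{2} \right)} + (- \frac{\sinh{\left(\frac{1}{2} \right)}}{2})*B.
Answer: \cosh{\left(\frac{1}{2} \right)} + \frac{665 \sinh{\left(\frac{1}{2} \right)}}{8383} \gamma_{12} + \frac{14492 \sinh{\left(\frac{1}{2} \right)}}{8383} \gamma_{13} + \frac{11840 \sinh{\left(\frac{1}{2} \right)}}{8383} \gamma_{23}


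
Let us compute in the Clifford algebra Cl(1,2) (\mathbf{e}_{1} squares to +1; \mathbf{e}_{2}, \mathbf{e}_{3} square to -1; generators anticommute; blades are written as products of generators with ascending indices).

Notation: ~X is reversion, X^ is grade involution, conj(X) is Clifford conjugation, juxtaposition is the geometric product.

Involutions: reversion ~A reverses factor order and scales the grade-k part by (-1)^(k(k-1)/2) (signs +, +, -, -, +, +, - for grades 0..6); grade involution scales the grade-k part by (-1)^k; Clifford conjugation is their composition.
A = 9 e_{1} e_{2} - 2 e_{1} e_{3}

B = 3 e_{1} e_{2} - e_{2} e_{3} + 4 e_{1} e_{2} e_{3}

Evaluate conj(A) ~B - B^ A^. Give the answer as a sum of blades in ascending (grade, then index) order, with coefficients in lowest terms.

first term: 27 + 8 e_{2} + 36 e_{3} + 2 e_{1} e_{2} + 9 e_{1} e_{3} - 6 e_{2} e_{3}
second term: 27 - 8 e_{2} - 36 e_{3} - 2 e_{1} e_{2} - 9 e_{1} e_{3} + 6 e_{2} e_{3}
Answer: 16 e_{2} + 72 e_{3} + 4 e_{1} e_{2} + 18 e_{1} e_{3} - 12 e_{2} e_{3}


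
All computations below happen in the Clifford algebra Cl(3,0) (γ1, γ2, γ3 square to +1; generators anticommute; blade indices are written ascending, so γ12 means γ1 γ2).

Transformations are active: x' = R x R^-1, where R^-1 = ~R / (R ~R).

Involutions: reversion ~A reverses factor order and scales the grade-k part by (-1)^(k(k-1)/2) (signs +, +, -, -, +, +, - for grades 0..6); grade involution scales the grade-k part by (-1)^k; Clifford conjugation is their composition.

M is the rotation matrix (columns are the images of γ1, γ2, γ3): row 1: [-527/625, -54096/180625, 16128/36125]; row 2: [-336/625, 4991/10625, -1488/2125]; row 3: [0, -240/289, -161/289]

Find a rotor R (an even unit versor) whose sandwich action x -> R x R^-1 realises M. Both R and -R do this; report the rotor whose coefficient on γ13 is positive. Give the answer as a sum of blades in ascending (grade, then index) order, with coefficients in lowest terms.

Method: write R = a + b12*γ12 + b13*γ13 + b23*γ23 with a^2 + b12^2 + b13^2 + b23^2 = 1 (so R^-1 = ~R). Expanding the columns R e_j ~R gives tr M = 4a^2 - 1 and, from the antisymmetric part, M21 - M12 = -4a*b12, M13 - M31 = 4a*b13, M32 - M23 = -4a*b23.
Here tr M = -168081/180625, so a^2 = (1 + tr M)/4 = 3136/180625 and a = ±56/425. Taking a = 56/425: M21 - M12 = -43008/180625, M13 - M31 = 16128/36125, M32 - M23 = -4704/36125, giving b12 = 192/425, b13 = 72/85, b23 = 21/85, i.e. R = 56/425 + 192/425*γ12 + 72/85*γ13 + 21/85*γ23.
Its γ13 coefficient is already positive.
Answer: 56/425 + 192/425*γ12 + 72/85*γ13 + 21/85*γ23. Recall the cover is two-to-one: with M of trace -168081/180625, both preimages act alike, and the stated γ13 sign chooses the sheet.


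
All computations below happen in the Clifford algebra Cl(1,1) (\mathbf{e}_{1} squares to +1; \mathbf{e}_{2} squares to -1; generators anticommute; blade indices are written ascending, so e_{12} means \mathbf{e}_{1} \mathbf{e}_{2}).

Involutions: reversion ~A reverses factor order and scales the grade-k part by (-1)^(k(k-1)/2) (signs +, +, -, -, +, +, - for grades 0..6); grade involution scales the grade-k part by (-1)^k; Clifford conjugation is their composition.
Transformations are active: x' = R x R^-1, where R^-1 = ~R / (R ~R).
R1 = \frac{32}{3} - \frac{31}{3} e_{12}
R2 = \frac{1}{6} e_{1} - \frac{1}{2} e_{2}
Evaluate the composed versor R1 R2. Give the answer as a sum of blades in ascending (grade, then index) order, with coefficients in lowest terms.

Distribute over the terms of R1 (each basis-blade product reordered to ascending indices, repeated generators contracted through their squares):
(\frac{32}{3}) R2 = \frac{16}{9} e_{1} - \frac{16}{3} e_{2}
(-\frac{31}{3} e_{12}) R2 = -\frac{31}{6} e_{1} + \frac{31}{18} e_{2}
Summing the partial products and collecting blades:
Answer: -\frac{61}{18} e_{1} - \frac{65}{18} e_{2}


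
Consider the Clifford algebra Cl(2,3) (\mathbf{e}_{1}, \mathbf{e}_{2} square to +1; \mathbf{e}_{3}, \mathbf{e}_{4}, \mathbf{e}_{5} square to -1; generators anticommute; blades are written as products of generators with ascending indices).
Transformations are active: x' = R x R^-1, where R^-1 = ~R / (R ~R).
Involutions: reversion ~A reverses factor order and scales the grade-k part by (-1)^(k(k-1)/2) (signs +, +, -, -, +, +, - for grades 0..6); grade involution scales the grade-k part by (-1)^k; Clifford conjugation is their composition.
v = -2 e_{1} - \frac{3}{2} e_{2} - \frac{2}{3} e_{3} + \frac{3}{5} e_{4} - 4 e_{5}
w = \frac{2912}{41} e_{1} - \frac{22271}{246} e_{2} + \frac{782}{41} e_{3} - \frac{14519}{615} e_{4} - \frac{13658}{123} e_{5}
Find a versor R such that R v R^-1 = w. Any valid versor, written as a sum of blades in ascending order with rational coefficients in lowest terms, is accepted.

Here q(v) = q(w) = -\frac{9499}{900}; the classical choice R = v + w = \frac{2830}{41} e_{1} - \frac{11320}{123} e_{2} + \frac{2264}{123} e_{3} - \frac{2830}{123} e_{4} - \frac{14150}{123} e_{5} then realises v -> w under the sandwich.
Answer: \frac{2830}{41} e_{1} - \frac{11320}{123} e_{2} + \frac{2264}{123} e_{3} - \frac{2830}{123} e_{4} - \frac{14150}{123} e_{5}


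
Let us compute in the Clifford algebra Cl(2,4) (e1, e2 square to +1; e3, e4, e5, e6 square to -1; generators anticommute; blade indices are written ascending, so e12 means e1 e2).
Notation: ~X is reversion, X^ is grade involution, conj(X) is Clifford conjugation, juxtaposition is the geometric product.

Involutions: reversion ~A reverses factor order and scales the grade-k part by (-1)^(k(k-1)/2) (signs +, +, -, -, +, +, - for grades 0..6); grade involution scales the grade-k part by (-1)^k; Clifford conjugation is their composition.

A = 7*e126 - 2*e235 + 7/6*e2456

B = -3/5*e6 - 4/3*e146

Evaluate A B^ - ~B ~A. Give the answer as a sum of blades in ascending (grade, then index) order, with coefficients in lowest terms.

first term: -21/5*e12 + 28/3*e24 + 14/9*e125 - 7/10*e245 - 6/5*e2356 - 8/3*e123456
second term: -21/5*e12 + 28/3*e24 + 14/9*e125 - 7/10*e245 + 6/5*e2356 - 8/3*e123456
Answer: -12/5*e2356


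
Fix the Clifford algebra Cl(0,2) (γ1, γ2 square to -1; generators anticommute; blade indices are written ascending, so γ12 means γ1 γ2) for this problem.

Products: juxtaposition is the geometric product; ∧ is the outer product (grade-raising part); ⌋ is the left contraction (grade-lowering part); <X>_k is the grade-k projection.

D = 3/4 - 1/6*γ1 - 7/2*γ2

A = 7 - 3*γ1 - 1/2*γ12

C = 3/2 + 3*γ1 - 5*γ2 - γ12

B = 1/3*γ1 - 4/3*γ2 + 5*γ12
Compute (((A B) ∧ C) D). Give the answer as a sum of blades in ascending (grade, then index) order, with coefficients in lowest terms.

step 1: 7/2 + 5/3*γ1 + 11/2*γ2 + 39*γ12
step 2: 21/4 + 13*γ1 - 37/4*γ2 + 181/6*γ12
step 3: -1261/48 + 2747/24*γ1 - 4369/144*γ2 - 293/12*γ12
Answer: -1261/48 + 2747/24*γ1 - 4369/144*γ2 - 293/12*γ12


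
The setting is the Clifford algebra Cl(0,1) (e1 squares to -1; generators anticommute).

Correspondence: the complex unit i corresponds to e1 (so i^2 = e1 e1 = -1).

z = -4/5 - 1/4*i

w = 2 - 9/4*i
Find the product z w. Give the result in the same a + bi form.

In blades: z = -4/5 - 1/4*e1, w = 2 - 9/4*e1.
Distribute z over w term by term (generator squares from the signature, products reordered to ascending indices): (-4/5)*w = -8/5 + 9/5*e1; (-1/4*e1)*w = -9/16 - 1/2*e1.
Sum: -173/80 + 13/10*e1; translating back through the correspondence:
Answer: -173/80 + 13/10*i


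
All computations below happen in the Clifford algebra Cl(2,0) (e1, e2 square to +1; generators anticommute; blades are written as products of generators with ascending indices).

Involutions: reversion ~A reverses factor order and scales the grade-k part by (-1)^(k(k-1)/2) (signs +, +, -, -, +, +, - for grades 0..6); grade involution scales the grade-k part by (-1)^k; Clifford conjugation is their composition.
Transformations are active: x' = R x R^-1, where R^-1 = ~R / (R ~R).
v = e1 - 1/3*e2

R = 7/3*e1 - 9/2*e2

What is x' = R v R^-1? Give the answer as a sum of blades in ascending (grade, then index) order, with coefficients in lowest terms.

~R = 7/3*e1 - 9/2*e2, and R ~R = 925/36, so R^-1 = ~R / (925/36).
R v = 23/6 + 67/18*e1 e2
Answer: -281/925*e1 - 2801/2775*e2


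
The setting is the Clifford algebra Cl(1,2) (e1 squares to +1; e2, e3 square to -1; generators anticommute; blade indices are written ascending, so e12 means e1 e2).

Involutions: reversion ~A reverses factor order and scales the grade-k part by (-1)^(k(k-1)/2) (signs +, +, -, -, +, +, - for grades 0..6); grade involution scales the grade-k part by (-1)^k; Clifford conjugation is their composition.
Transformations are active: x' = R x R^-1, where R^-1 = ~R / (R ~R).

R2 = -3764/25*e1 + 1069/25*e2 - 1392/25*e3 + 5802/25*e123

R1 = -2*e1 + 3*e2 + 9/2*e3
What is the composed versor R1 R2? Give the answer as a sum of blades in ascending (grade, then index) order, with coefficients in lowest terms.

Distribute over the terms of R1 (each basis-blade product reordered to ascending indices, repeated generators contracted through their squares):
(-2*e1) R2 = 7528/25 - 2138/25*e12 + 2784/25*e13 - 11604/25*e23
(3*e2) R2 = -3207/25 + 11292/25*e12 + 17406/25*e13 - 4176/25*e23
(9/2*e3) R2 = 6264/25 - 26109/25*e12 + 16938/25*e13 - 9621/50*e23
Summing the partial products and collecting blades:
Answer: 2117/5 - 3391/5*e12 + 37128/25*e13 - 41181/50*e23


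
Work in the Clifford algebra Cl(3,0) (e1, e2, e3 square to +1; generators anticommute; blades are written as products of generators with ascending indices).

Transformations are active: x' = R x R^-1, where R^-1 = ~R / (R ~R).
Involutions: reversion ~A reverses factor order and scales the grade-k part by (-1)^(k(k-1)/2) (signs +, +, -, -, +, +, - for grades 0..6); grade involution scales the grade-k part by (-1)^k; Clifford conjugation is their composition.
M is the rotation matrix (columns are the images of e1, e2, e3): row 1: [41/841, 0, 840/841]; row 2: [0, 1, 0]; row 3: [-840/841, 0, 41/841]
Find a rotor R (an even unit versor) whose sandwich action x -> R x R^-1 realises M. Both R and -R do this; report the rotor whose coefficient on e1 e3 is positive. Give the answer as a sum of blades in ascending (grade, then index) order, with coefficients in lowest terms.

Method: write R = a + b12*e1 e2 + b13*e1 e3 + b23*e2 e3 with a^2 + b12^2 + b13^2 + b23^2 = 1 (so R^-1 = ~R). Expanding the columns R e_j ~R gives tr M = 4a^2 - 1 and, from the antisymmetric part, M21 - M12 = -4a*b12, M13 - M31 = 4a*b13, M32 - M23 = -4a*b23.
Here tr M = 923/841, so a^2 = (1 + tr M)/4 = 441/841 and a = ±21/29. Taking a = 21/29: M21 - M12 = 0, M13 - M31 = 1680/841, M32 - M23 = 0, giving b12 = 0, b13 = 20/29, b23 = 0, i.e. R = 21/29 + 20/29*e1 e3.
Its e1 e3 coefficient is already positive.
Answer: 21/29 + 20/29*e1 e3. Uniqueness: Spin(3) -> SO(3) maps R and -R to the same rotation of trace 923/841; fixing the sign of the e1 e3 coefficient removes the ambiguity.


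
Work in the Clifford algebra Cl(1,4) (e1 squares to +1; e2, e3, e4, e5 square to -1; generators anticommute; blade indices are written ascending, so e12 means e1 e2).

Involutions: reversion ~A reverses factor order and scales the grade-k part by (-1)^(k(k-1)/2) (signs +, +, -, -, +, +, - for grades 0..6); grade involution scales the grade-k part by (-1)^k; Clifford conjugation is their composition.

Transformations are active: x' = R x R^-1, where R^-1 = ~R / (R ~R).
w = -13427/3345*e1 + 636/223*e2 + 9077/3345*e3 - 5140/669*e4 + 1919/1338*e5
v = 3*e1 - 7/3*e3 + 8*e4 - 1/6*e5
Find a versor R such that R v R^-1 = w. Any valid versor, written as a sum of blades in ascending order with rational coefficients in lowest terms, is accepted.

Construction: equal norms (both -2177/36) license R = v + w = -3392/3345*e1 + 636/223*e2 + 424/1115*e3 + 212/669*e4 + 848/669*e5 — nothing changes along that direction, while (v - w)/2 changes sign, so v maps onto w.
Answer: -3392/3345*e1 + 636/223*e2 + 424/1115*e3 + 212/669*e4 + 848/669*e5


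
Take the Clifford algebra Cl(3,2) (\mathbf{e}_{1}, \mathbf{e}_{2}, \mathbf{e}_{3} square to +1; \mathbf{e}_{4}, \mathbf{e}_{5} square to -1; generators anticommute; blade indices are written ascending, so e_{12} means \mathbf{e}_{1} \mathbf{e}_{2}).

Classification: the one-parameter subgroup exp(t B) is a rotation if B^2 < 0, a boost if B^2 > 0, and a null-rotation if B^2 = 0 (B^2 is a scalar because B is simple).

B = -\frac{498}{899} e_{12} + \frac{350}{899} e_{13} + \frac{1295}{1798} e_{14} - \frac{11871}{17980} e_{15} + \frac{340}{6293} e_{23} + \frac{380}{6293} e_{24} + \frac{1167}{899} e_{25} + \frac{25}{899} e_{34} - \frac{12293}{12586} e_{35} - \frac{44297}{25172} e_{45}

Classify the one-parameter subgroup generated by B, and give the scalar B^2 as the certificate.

B^2 term by term: the squares give (-\frac{498}{899})^2*(e_{12})^2 + (\frac{350}{899})^2*(e_{13})^2 + (\frac{1295}{1798})^2*(e_{14})^2 + (-\frac{11871}{17980})^2*(e_{15})^2 + (\frac{340}{6293})^2*(e_{23})^2 + (\frac{380}{6293})^2*(e_{24})^2 + (\frac{1167}{899})^2*(e_{25})^2 + (\frac{25}{899})^2*(e_{34})^2 + (-\frac{12293}{12586})^2*(e_{35})^2 + (-\frac{44297}{25172})^2*(e_{45})^2 = \frac{248004}{808201}*(-1) + \frac{122500}{808201}*(-1) + \frac{1677025}{3232804}*(+1) + \frac{140920641}{323280400}*(+1) + \frac{115600}{39601849}*(-1) + \frac{144400}{39601849}*(+1) + \frac{1361889}{808201}*(+1) + \frac{625}{808201}*(+1) + \frac{151117849}{158407396}*(+1) + \frac{1962224209}{633629584}*(-1) = \frac{1}{25} (each basis 2-blade squares to minus the product of its generators' squares); cross terms between blades sharing an index anticommute and cancel; the commuting (index-disjoint) pairs give grade-4 terms 2*c*c'*(blade product), which cancel blade by blade — e_{1234}: -\frac{24900}{808201} - \frac{38000}{808201} + \frac{62900}{808201} = 0; e_{1235}: \frac{6121914}{5657407} - \frac{816900}{808201} - \frac{403614}{5657407} = 0; e_{1245}: \frac{11029953}{5657407} - \frac{1511265}{808201} - \frac{451098}{5657407} = 0; e_{1345}: -\frac{1107425}{808201} + \frac{2274205}{1616402} - \frac{59355}{1616402} = 0; e_{2345}: -\frac{7530490}{39601849} + \frac{4671340}{39601849} + \frac{58350}{808201} = 0 — confirming B is simple. So B^2 = \frac{1}{25}.
Answer: boost, certificate B^2 = \frac{1}{25}. Check the certificate: B^2 = \frac{1}{25}, and that sign is decisive whatever form B takes.


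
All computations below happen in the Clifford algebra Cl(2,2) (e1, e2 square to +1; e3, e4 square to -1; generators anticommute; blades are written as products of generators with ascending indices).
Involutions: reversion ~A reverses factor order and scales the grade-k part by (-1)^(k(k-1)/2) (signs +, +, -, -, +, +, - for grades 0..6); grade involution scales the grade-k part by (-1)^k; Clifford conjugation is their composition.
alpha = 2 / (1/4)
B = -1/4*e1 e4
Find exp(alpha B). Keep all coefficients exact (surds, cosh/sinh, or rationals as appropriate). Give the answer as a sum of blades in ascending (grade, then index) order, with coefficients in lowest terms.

B^2 = (-1/4)^2*(e1 e4)^2 = 1/16*(+1) = 1/16 (a basis 2-blade squares to minus the product of its generators' squares).
B^2 = 1/16 — hyperbolic case — the even/odd split gives cosh and sinh: l = 1/4, alpha*l = 2, so exp(alpha B) = cosh(2) + (sinh(2)/(1/4))*B = cosh(2) + (4*sinh(2))*B.
Answer: cosh(2) - sinh(2)*e1 e4


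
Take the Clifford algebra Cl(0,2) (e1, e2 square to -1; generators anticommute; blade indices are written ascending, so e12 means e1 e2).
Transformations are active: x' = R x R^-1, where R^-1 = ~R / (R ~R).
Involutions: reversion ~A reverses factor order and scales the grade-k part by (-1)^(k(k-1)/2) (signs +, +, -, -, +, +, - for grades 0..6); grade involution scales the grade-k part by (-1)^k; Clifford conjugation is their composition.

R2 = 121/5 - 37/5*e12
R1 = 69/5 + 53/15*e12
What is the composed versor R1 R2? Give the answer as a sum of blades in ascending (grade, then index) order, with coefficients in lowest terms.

Distribute over the terms of R1 (each basis-blade product reordered to ascending indices, repeated generators contracted through their squares):
(69/5) R2 = 8349/25 - 2553/25*e12
(53/15*e12) R2 = 1961/75 + 6413/75*e12
Summing the partial products and collecting blades:
Answer: 27008/75 - 1246/75*e12


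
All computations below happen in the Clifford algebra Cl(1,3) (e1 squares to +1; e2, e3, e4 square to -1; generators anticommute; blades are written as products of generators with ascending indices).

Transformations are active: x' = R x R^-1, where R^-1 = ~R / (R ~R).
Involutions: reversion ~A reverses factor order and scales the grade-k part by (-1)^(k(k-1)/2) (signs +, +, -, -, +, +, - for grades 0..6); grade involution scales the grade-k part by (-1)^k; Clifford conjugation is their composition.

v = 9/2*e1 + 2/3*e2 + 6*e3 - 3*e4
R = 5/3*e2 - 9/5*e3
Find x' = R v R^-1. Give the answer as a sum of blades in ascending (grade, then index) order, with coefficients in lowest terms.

~R = 5/3*e2 - 9/5*e3, and R ~R = -1354/225, so R^-1 = ~R / (-1354/225).
R v = 436/45 - 15/2*e1 e2 + 81/10*e1 e3 + 56/5*e2 e3 - 5*e2 e4 + 27/5*e3 e4
Answer: -9/2*e1 - 12254/2031*e2 - 138/677*e3 + 3*e4


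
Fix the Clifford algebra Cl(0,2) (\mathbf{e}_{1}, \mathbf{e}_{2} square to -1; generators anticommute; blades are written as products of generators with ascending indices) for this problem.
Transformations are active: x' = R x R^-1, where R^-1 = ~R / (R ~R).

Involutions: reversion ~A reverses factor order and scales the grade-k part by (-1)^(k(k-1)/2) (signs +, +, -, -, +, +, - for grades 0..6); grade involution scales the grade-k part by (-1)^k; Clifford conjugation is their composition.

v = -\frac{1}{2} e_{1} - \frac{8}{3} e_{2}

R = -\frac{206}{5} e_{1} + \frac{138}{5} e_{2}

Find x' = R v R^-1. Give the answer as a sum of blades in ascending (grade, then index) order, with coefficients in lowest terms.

~R = -\frac{206}{5} e_{1} + \frac{138}{5} e_{2}, and R ~R = -\frac{12296}{5}, so R^-1 = ~R / (-\frac{12296}{5}).
R v = 53 + \frac{371}{3} e_{1} e_{2}
Answer: \frac{66}{29} e_{1} + \frac{257}{174} e_{2}


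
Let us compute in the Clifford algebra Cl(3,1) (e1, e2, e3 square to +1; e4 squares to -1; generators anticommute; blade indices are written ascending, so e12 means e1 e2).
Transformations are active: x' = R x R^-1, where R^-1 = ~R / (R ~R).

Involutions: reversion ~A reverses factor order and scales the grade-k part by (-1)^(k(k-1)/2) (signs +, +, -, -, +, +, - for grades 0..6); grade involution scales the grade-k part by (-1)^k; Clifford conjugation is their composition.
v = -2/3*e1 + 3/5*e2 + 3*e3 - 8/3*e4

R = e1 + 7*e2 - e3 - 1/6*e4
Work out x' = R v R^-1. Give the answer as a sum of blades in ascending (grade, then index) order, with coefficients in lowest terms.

~R = e1 + 7*e2 - e3 - 1/6*e4, and R ~R = 1835/36, so R^-1 = ~R / (1835/36).
R v = 4/45 + 79/15*e12 + 7/3*e13 - 25/9*e14 + 108/5*e23 - 557/30*e24 + 19/6*e34
Answer: 18446/27525*e1 - 5281/9175*e2 - 27557/9175*e3 + 73384/27525*e4


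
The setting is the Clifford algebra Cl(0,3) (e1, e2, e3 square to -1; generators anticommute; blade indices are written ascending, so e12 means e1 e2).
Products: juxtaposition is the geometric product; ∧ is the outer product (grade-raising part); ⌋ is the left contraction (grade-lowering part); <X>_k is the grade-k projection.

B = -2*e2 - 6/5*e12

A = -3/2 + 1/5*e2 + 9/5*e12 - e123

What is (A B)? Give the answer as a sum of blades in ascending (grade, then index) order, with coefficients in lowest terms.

step 1: 64/25 + 84/25*e1 + 3*e2 - 6/5*e3 + 9/5*e12 + 2*e13
Answer: 64/25 + 84/25*e1 + 3*e2 - 6/5*e3 + 9/5*e12 + 2*e13


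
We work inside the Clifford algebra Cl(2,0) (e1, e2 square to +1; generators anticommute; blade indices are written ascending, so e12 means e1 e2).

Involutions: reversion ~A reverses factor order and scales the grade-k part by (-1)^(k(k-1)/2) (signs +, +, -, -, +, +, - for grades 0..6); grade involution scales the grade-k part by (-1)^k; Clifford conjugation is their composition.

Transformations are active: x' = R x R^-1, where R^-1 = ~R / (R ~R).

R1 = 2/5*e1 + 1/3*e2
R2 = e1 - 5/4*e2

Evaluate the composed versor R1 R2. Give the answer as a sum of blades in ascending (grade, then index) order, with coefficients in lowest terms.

Distribute over the terms of R1 (each basis-blade product reordered to ascending indices, repeated generators contracted through their squares):
(2/5*e1) R2 = 2/5 - 1/2*e12
(1/3*e2) R2 = -5/12 - 1/3*e12
Summing the partial products and collecting blades:
Answer: -1/60 - 5/6*e12


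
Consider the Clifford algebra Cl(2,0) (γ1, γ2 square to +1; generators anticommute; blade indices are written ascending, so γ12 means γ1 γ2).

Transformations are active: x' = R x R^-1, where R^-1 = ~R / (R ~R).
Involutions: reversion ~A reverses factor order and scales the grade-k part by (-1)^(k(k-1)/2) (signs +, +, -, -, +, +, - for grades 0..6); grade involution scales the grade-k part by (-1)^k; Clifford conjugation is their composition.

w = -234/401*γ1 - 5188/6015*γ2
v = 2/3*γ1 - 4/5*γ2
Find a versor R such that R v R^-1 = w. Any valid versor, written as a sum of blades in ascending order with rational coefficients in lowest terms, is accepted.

Reasoning: v^2 = w^2 = 244/225 since conjugation preserves the quadratic form; R = v + w = 100/1203*γ1 - 2000/1203*γ2 is then valid when invertible, keeping its own part and reversing (v - w)/2.
Answer: 100/1203*γ1 - 2000/1203*γ2


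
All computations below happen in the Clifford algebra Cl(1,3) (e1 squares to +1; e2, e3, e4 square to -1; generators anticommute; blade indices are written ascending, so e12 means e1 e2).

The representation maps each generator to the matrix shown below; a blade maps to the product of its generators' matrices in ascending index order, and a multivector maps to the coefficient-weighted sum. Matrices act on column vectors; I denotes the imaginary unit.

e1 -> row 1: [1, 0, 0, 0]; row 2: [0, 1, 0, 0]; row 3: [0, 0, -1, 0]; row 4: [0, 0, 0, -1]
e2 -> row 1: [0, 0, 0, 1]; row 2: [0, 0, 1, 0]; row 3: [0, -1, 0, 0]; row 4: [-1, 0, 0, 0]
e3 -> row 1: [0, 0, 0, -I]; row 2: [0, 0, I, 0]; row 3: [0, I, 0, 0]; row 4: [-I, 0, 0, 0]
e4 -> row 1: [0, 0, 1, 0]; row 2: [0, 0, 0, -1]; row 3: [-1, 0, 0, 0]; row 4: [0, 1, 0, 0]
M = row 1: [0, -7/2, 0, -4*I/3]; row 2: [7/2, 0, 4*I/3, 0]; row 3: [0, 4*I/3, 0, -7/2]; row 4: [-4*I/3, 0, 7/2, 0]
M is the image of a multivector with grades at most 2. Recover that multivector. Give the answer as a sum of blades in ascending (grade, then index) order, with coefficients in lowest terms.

Method: the blade images are trace-orthogonal — tr(rho(e_A) rho(e_B)^-1) = 4 if A = B and 0 otherwise — and rho(e_A)^-1 = (e_A)^2 * rho(e_A) with (e_A)^2 = +1 or -1, so the coefficient of e_A in the preimage is (e_A)^2 * tr(M rho(e_A))/4.
Nonzero projections over blades of grade <= 2: e3: (e3)^2 = -1, tr(M rho(e3)) = -16/3, coefficient 4/3; e24: (e24)^2 = -1, tr(M rho(e24)) = 14, coefficient -7/2. Every other blade of grade <= 2 projects to 0.
Answer: 4/3*e3 - 7/2*e24


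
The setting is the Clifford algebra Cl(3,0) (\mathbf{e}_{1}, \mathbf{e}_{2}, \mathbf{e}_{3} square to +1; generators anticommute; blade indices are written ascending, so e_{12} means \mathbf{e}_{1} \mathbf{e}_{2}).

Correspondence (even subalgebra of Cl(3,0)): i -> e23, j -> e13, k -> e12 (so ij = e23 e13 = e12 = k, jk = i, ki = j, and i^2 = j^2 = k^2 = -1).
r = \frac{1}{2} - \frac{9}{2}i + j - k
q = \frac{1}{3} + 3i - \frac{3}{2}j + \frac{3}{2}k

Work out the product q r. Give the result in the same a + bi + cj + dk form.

In blades: q = \frac{1}{3} + \frac{3}{2} e_{12} - \frac{3}{2} e_{13} + 3 e_{23}, r = \frac{1}{2} - e_{12} + e_{13} - \frac{9}{2} e_{23}.
Distribute q over r term by term (generator squares from the signature, products reordered to ascending indices): (\frac{1}{3})*r = \frac{1}{6} - \frac{1}{3} e_{12} + \frac{1}{3} e_{13} - \frac{3}{2} e_{23}; (\frac{3}{2} e_{12})*r = \frac{3}{2} + \frac{3}{4} e_{12} - \frac{27}{4} e_{13} - \frac{3}{2} e_{23}; (-\frac{3}{2} e_{13})*r = \frac{3}{2} - \frac{27}{4} e_{12} - \frac{3}{4} e_{13} + \frac{3}{2} e_{23}; (3 e_{23})*r = \frac{27}{2} + 3 e_{12} + 3 e_{13} + \frac{3}{2} e_{23}.
Sum: \frac{50}{3} - \frac{10}{3} e_{12} - \frac{25}{6} e_{13}; translating back through the correspondence:
Answer: \frac{50}{3} - \frac{25}{6}j - \frac{10}{3}k


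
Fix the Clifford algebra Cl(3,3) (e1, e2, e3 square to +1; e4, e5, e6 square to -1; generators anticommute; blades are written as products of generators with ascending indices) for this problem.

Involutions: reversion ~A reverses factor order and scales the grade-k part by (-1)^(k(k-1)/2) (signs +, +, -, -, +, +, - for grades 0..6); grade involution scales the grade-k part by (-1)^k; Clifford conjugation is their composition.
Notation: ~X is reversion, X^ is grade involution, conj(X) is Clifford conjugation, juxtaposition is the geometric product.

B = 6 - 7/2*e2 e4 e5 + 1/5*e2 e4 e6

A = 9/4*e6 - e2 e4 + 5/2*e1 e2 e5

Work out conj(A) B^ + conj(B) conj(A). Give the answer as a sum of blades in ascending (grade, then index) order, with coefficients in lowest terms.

first term: 7/2*e5 - 137/10*e6 - 35/4*e1 e4 + 111/20*e2 e4 + 15*e1 e2 e5 - 1/2*e1 e4 e5 e6 + 63/8*e2 e4 e5 e6
second term: -7/2*e5 - 133/10*e6 - 35/4*e1 e4 + 129/20*e2 e4 + 15*e1 e2 e5 + 1/2*e1 e4 e5 e6 + 63/8*e2 e4 e5 e6
Answer: -27*e6 - 35/2*e1 e4 + 12*e2 e4 + 30*e1 e2 e5 + 63/4*e2 e4 e5 e6


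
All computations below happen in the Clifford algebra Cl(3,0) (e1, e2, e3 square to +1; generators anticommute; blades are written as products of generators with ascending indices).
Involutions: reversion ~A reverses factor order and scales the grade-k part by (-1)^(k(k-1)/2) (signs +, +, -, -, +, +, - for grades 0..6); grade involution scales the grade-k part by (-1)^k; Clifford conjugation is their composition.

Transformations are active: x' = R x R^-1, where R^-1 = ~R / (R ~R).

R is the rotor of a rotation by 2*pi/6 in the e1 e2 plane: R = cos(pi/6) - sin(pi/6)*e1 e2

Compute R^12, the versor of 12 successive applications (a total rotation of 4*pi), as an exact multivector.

Half-angle bookkeeping: 12 applications in e1 e2 add up to rotor phase 12*pi/6 = 2*pi, so R^12 = cos(2*pi) - sin(2*pi)*e1 e2.
cos(2*pi) = 1 and sin(2*pi) = 0, so R^12 = 1. The total rotation 4*pi is 2 full turns, so every vector returns to itself, yet the rotor is +1, back on the identity sheet (an even number of 2*pi turns).
Answer: 1


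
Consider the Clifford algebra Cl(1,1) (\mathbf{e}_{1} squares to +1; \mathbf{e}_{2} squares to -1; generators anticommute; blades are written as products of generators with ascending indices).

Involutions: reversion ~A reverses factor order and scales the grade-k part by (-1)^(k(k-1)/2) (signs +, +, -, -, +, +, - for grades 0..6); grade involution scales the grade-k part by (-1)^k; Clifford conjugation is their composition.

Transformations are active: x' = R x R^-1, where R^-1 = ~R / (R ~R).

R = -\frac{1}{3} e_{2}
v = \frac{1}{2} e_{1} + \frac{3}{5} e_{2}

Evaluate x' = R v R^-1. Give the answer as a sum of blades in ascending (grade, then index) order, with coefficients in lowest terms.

~R = -\frac{1}{3} e_{2}, and R ~R = -\frac{1}{9}, so R^-1 = ~R / (-\frac{1}{9}).
R v = \frac{1}{5} + \frac{1}{6} e_{1} e_{2}
Answer: -\frac{1}{2} e_{1} + \frac{3}{5} e_{2}


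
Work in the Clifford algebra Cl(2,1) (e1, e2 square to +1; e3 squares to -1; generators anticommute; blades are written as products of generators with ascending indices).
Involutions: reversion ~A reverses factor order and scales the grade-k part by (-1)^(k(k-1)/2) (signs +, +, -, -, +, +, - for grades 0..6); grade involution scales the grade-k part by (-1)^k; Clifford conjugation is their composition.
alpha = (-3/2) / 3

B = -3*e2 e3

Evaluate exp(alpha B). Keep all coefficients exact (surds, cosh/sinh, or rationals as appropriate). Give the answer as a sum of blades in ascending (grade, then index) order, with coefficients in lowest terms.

B^2 = (-3)^2*(e2 e3)^2 = 9*(+1) = 9 (a basis 2-blade squares to minus the product of its generators' squares).
B^2 = 9 — since the square is positive, the closed form is hyperbolic: l = 3, alpha*l = -3/2, so exp(alpha B) = cosh(-3/2) + (sinh(-3/2)/3)*B = cosh(3/2) + (-sinh(3/2)/3)*B.
Answer: cosh(3/2) + sinh(3/2)*e2 e3


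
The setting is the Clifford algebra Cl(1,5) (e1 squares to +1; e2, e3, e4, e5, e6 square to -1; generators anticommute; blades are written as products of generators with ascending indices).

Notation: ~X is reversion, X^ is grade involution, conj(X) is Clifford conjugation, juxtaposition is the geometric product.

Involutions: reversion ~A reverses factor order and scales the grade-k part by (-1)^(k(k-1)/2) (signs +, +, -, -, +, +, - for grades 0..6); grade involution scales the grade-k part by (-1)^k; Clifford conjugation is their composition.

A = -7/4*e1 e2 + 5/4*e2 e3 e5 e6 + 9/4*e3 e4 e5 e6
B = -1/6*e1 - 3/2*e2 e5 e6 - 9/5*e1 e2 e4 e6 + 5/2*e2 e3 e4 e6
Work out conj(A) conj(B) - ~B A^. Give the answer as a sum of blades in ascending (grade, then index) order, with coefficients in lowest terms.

first term: -7/24*e2 + 15/8*e3 + 45/8*e2 e5 + 25/8*e4 e5 - 63/20*e4 e6 + 21/8*e1 e5 e6 + 27/8*e2 e3 e4 - 81/20*e1 e2 e3 e5 + 9/4*e1 e3 e4 e5 - 35/8*e1 e3 e4 e6 + 5/24*e1 e2 e3 e5 e6 + 3/8*e1 e3 e4 e5 e6
second term: 7/24*e2 + 15/8*e3 - 45/8*e2 e5 - 25/8*e4 e5 + 63/20*e4 e6 - 21/8*e1 e5 e6 - 27/8*e2 e3 e4 - 81/20*e1 e2 e3 e5 + 9/4*e1 e3 e4 e5 - 35/8*e1 e3 e4 e6 - 5/24*e1 e2 e3 e5 e6 - 3/8*e1 e3 e4 e5 e6
Answer: -7/12*e2 + 45/4*e2 e5 + 25/4*e4 e5 - 63/10*e4 e6 + 21/4*e1 e5 e6 + 27/4*e2 e3 e4 + 5/12*e1 e2 e3 e5 e6 + 3/4*e1 e3 e4 e5 e6


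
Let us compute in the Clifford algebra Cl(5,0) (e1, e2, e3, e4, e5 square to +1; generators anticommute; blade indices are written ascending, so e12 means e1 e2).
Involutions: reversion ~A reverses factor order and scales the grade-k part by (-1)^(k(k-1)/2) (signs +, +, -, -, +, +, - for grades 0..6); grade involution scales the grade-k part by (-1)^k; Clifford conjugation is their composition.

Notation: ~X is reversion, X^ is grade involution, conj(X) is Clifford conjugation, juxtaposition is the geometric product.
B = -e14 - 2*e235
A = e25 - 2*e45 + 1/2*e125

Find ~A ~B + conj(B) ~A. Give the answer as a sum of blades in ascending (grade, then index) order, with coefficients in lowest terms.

first term: -2*e3 - e13 - 2*e15 + 4*e234 + 1/2*e245 + e1245
second term: 2*e3 - e13 + 2*e15 + 4*e234 - 1/2*e245 + e1245
Answer: -2*e13 + 8*e234 + 2*e1245


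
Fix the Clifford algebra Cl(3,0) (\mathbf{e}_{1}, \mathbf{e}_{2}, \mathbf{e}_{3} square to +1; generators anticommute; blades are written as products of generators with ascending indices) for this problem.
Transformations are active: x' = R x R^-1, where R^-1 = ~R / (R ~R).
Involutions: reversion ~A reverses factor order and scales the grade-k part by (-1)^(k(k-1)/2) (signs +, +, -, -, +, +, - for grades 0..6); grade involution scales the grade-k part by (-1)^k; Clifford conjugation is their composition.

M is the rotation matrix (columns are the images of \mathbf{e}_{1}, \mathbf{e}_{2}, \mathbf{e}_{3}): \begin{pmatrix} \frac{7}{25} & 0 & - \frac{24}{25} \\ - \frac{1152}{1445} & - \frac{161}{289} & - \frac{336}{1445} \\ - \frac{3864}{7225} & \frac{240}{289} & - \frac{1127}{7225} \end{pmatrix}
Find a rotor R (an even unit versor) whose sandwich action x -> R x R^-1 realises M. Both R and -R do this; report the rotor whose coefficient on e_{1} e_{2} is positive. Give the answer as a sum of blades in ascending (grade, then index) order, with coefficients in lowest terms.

Method: write R = a + b12*e_{1} e_{2} + b13*e_{1} e_{3} + b23*e_{2} e_{3} with a^2 + b12^2 + b13^2 + b23^2 = 1 (so R^-1 = ~R). Expanding the columns R e_j ~R gives tr M = 4a^2 - 1 and, from the antisymmetric part, M21 - M12 = -4a*b12, M13 - M31 = 4a*b13, M32 - M23 = -4a*b23.
Here tr M = -\frac{3129}{7225}, so a^2 = (1 + tr M)/4 = \frac{1024}{7225} and a = ±\frac{32}{85}. Taking a = \frac{32}{85}: M21 - M12 = -\frac{1152}{1445}, M13 - M31 = -\frac{3072}{7225}, M32 - M23 = \frac{1536}{1445}, giving b12 = \frac{9}{17}, b13 = -\frac{24}{85}, b23 = -\frac{12}{17}, i.e. R = \frac{32}{85} + \frac{9}{17} e_{1} e_{2} - \frac{24}{85} e_{1} e_{3} - \frac{12}{17} e_{2} e_{3}.
Its e_{1} e_{2} coefficient is already positive.
Answer: \frac{32}{85} + \frac{9}{17} e_{1} e_{2} - \frac{24}{85} e_{1} e_{3} - \frac{12}{17} e_{2} e_{3}. Why the constraint matters: R and -R act identically through the sandwich — M has trace -\frac{3129}{7225} either way — so only the sign condition on e_{1} e_{2} picks one of the two preimages.


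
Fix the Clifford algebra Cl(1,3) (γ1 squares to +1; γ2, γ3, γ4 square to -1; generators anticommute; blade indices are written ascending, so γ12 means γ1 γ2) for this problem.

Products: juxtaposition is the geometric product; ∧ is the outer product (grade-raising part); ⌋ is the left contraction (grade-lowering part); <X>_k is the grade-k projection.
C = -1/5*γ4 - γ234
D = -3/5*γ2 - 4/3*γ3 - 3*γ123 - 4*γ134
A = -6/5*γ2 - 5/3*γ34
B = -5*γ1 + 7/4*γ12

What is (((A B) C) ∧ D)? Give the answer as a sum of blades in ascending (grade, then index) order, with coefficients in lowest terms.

step 1: -21/10*γ1 - 6*γ12 + 25/3*γ134 - 35/12*γ1234
step 2: 35/12*γ1 + 25/3*γ12 + 5/3*γ13 + 21/50*γ14 - 7/12*γ123 + 6/5*γ124 - 6*γ134 + 21/10*γ1234
step 3: -7/4*γ12 - 35/9*γ13 - 91/9*γ123 + 63/250*γ124 + 14/25*γ134 + 26/5*γ1234
Answer: -7/4*γ12 - 35/9*γ13 - 91/9*γ123 + 63/250*γ124 + 14/25*γ134 + 26/5*γ1234


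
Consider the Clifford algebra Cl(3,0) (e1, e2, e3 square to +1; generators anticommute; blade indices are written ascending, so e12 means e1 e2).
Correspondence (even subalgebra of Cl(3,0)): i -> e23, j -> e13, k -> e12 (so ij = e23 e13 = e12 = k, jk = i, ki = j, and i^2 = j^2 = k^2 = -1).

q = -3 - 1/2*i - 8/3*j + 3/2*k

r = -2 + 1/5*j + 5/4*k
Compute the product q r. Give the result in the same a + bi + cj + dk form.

In blades: q = -3 + 3/2*e12 - 8/3*e13 - 1/2*e23, r = -2 + 5/4*e12 + 1/5*e13.
Distribute q over r term by term (generator squares from the signature, products reordered to ascending indices): (-3)*r = 6 - 15/4*e12 - 3/5*e13; (3/2*e12)*r = -15/8 - 3*e12 - 3/10*e23; (-8/3*e13)*r = 8/15 + 16/3*e13 - 10/3*e23; (-1/2*e23)*r = -1/10*e12 + 5/8*e13 + e23.
Sum: 559/120 - 137/20*e12 + 643/120*e13 - 79/30*e23; translating back through the correspondence:
Answer: 559/120 - 79/30*i + 643/120*j - 137/20*k


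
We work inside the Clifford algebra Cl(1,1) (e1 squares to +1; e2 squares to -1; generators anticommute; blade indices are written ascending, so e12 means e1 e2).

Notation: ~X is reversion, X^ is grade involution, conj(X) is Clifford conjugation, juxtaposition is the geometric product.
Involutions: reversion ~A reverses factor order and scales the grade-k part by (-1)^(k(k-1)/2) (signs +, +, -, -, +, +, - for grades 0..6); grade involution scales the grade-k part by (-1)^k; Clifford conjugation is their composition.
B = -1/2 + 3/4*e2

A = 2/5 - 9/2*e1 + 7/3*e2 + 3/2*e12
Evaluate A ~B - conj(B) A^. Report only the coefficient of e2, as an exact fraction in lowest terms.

first term: -39/20 + 9/8*e1 - 13/15*e2 - 33/8*e12
second term: -39/20 - 27/8*e1 + 13/15*e2 + 21/8*e12
Answer: -26/15


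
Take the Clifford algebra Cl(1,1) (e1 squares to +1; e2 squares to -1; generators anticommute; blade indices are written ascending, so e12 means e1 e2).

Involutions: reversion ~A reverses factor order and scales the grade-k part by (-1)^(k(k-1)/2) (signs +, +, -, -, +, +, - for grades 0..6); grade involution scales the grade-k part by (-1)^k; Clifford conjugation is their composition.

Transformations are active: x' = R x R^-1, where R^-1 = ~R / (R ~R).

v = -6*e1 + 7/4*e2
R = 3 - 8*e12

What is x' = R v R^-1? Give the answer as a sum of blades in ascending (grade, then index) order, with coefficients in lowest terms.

~R = 3 + 8*e12, and R ~R = -55, so R^-1 = ~R / (-55).
R v = -4*e1 - 171/4*e2
Answer: 354/55*e1 + 641/220*e2


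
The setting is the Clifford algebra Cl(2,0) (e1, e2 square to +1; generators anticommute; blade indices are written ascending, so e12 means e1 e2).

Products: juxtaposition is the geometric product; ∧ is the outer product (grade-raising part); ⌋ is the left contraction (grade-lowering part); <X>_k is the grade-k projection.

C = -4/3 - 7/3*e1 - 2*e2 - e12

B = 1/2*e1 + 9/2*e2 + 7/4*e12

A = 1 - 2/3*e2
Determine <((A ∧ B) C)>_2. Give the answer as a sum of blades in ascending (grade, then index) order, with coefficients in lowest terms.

step 1: 1/2*e1 + 9/2*e2 + 25/12*e12
step 2: -97/12 - 1/3*e1 - 59/36*e2 + 121/18*e12
step 3: 121/18*e12
Answer: 121/18*e12


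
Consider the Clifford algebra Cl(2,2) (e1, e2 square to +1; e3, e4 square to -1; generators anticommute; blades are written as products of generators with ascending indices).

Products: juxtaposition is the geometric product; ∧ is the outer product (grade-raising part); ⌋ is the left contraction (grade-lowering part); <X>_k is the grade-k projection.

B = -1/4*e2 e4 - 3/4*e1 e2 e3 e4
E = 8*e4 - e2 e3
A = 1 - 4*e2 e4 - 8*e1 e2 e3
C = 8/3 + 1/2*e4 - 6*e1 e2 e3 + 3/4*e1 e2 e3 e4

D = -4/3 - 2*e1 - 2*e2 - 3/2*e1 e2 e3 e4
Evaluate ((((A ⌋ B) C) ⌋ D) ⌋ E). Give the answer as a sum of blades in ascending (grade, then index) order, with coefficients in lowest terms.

step 1: 1 + 6*e4 - 3*e1 e3 - 1/4*e2 e4 - 3/4*e1 e2 e3 e4
step 2: -43/48 - 143/8*e2 + 12*e4 - 125/16*e1 e3 + 19/12*e2 e4 - 9/8*e1 e2 e3 + 139/4*e1 e2 e3 e4
step 3: -1093/72 + 43/24*e1 + 43/24*e2 + 27/16*e4 + 19/8*e1 e3 - 375/32*e2 e4 - 18*e1 e2 e3 - 429/16*e1 e3 e4 + 43/32*e1 e2 e3 e4
step 4: -27/2 - 43/24*e3 - 1093/9*e4 + 1093/72*e2 e3
Answer: -27/2 - 43/24*e3 - 1093/9*e4 + 1093/72*e2 e3
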